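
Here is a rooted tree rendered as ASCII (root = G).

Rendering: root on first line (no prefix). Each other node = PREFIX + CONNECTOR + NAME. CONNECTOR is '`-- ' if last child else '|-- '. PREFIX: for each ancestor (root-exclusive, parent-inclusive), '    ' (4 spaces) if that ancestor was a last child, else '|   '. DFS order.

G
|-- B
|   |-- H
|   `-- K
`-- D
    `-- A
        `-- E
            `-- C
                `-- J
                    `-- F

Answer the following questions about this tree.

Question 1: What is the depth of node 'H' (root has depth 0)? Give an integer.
Answer: 2

Derivation:
Path from root to H: G -> B -> H
Depth = number of edges = 2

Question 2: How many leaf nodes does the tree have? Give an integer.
Leaves (nodes with no children): F, H, K

Answer: 3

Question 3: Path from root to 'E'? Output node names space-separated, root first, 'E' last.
Walk down from root: G -> D -> A -> E

Answer: G D A E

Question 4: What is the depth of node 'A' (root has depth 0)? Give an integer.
Path from root to A: G -> D -> A
Depth = number of edges = 2

Answer: 2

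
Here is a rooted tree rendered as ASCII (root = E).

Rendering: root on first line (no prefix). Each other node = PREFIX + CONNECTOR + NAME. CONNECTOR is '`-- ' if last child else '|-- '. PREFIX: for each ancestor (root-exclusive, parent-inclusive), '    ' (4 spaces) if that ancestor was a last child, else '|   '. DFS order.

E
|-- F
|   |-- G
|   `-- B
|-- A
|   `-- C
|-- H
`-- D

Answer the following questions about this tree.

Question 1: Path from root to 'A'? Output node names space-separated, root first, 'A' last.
Answer: E A

Derivation:
Walk down from root: E -> A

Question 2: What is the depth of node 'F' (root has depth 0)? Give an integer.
Path from root to F: E -> F
Depth = number of edges = 1

Answer: 1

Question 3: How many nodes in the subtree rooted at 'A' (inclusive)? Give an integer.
Answer: 2

Derivation:
Subtree rooted at A contains: A, C
Count = 2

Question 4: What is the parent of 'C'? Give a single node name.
Answer: A

Derivation:
Scan adjacency: C appears as child of A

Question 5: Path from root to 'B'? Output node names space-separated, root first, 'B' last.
Answer: E F B

Derivation:
Walk down from root: E -> F -> B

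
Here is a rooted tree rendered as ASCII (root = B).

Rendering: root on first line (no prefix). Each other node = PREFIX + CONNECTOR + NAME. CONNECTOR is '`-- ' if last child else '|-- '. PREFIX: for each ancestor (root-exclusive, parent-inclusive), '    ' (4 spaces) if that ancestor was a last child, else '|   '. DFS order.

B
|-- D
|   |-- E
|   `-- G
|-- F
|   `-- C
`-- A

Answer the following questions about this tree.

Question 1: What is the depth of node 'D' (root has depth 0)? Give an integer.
Path from root to D: B -> D
Depth = number of edges = 1

Answer: 1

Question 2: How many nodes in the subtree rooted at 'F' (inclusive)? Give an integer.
Subtree rooted at F contains: C, F
Count = 2

Answer: 2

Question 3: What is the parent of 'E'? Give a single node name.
Scan adjacency: E appears as child of D

Answer: D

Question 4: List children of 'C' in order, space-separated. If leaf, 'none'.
Node C's children (from adjacency): (leaf)

Answer: none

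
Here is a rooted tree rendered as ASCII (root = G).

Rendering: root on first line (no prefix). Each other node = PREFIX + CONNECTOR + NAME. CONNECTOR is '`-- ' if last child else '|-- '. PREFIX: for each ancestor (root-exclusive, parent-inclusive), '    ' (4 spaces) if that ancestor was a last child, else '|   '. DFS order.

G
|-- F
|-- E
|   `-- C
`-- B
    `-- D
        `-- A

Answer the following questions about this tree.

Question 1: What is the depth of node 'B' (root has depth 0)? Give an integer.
Answer: 1

Derivation:
Path from root to B: G -> B
Depth = number of edges = 1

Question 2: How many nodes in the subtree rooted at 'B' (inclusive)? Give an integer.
Answer: 3

Derivation:
Subtree rooted at B contains: A, B, D
Count = 3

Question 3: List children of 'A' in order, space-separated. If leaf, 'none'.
Answer: none

Derivation:
Node A's children (from adjacency): (leaf)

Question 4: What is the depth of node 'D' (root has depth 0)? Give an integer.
Path from root to D: G -> B -> D
Depth = number of edges = 2

Answer: 2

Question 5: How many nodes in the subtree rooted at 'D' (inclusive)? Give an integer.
Subtree rooted at D contains: A, D
Count = 2

Answer: 2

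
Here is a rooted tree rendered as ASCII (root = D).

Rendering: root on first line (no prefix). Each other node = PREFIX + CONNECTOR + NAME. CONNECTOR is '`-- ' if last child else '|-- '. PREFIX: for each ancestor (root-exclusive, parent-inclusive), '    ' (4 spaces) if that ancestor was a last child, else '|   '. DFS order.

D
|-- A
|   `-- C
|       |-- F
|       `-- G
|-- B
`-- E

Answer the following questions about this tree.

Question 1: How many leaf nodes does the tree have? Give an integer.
Answer: 4

Derivation:
Leaves (nodes with no children): B, E, F, G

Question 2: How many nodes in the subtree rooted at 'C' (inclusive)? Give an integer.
Answer: 3

Derivation:
Subtree rooted at C contains: C, F, G
Count = 3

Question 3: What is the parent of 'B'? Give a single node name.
Answer: D

Derivation:
Scan adjacency: B appears as child of D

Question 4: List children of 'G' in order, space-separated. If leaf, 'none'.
Node G's children (from adjacency): (leaf)

Answer: none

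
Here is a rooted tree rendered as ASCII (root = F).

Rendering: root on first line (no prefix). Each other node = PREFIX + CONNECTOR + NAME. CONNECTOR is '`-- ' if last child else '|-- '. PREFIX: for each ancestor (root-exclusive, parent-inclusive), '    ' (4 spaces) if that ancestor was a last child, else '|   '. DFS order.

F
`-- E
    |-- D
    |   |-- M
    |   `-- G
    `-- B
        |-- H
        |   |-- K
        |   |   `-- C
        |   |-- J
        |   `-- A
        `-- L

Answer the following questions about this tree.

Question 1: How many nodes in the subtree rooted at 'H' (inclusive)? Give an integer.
Answer: 5

Derivation:
Subtree rooted at H contains: A, C, H, J, K
Count = 5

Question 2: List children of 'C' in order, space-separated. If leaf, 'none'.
Node C's children (from adjacency): (leaf)

Answer: none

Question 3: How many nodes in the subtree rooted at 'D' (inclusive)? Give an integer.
Answer: 3

Derivation:
Subtree rooted at D contains: D, G, M
Count = 3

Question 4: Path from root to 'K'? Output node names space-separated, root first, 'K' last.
Answer: F E B H K

Derivation:
Walk down from root: F -> E -> B -> H -> K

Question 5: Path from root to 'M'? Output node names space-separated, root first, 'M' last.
Walk down from root: F -> E -> D -> M

Answer: F E D M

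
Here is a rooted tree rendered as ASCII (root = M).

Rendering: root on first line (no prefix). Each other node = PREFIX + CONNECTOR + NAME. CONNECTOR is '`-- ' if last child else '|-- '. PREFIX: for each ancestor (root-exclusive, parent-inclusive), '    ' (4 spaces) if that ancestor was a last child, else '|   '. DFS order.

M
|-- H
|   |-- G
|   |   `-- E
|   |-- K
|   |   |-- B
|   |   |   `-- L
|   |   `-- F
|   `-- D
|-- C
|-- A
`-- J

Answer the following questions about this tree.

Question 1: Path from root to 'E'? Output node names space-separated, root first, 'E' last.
Answer: M H G E

Derivation:
Walk down from root: M -> H -> G -> E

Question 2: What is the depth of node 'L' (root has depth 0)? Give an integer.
Path from root to L: M -> H -> K -> B -> L
Depth = number of edges = 4

Answer: 4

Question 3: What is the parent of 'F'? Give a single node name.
Scan adjacency: F appears as child of K

Answer: K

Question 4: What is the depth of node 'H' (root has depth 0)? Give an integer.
Path from root to H: M -> H
Depth = number of edges = 1

Answer: 1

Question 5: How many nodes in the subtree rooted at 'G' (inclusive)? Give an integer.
Subtree rooted at G contains: E, G
Count = 2

Answer: 2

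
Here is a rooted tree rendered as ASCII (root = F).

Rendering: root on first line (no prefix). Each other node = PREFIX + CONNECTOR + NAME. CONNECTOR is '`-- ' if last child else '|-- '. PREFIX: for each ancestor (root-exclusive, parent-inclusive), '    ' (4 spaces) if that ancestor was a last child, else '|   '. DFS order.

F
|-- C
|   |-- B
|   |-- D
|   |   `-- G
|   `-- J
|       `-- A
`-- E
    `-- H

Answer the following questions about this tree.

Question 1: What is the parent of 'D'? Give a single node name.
Scan adjacency: D appears as child of C

Answer: C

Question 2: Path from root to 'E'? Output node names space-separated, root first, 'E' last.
Walk down from root: F -> E

Answer: F E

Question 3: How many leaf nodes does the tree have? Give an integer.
Leaves (nodes with no children): A, B, G, H

Answer: 4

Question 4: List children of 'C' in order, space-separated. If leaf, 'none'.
Node C's children (from adjacency): B, D, J

Answer: B D J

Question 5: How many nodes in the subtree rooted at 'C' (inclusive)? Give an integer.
Subtree rooted at C contains: A, B, C, D, G, J
Count = 6

Answer: 6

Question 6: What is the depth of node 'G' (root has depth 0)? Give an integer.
Path from root to G: F -> C -> D -> G
Depth = number of edges = 3

Answer: 3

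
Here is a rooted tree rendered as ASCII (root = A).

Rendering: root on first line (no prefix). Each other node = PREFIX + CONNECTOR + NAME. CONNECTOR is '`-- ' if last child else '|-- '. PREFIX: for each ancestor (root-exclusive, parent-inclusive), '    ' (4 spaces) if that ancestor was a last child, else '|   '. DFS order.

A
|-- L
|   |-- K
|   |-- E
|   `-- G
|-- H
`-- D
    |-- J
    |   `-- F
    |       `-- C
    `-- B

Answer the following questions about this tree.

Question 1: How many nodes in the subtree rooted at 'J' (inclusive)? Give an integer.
Subtree rooted at J contains: C, F, J
Count = 3

Answer: 3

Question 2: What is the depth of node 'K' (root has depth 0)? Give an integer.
Path from root to K: A -> L -> K
Depth = number of edges = 2

Answer: 2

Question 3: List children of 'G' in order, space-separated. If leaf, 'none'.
Node G's children (from adjacency): (leaf)

Answer: none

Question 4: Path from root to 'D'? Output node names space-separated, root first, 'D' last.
Answer: A D

Derivation:
Walk down from root: A -> D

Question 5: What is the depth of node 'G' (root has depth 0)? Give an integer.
Answer: 2

Derivation:
Path from root to G: A -> L -> G
Depth = number of edges = 2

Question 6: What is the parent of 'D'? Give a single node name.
Scan adjacency: D appears as child of A

Answer: A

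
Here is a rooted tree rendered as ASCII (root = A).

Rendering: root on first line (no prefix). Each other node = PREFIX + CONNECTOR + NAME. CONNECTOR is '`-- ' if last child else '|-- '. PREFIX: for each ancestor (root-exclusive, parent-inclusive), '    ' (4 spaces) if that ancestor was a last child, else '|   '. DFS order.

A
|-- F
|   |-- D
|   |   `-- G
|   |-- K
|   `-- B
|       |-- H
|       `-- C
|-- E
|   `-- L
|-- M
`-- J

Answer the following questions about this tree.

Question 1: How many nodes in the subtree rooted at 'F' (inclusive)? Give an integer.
Answer: 7

Derivation:
Subtree rooted at F contains: B, C, D, F, G, H, K
Count = 7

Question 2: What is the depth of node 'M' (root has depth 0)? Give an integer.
Answer: 1

Derivation:
Path from root to M: A -> M
Depth = number of edges = 1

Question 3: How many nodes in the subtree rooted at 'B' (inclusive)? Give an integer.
Answer: 3

Derivation:
Subtree rooted at B contains: B, C, H
Count = 3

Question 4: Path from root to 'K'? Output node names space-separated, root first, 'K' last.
Walk down from root: A -> F -> K

Answer: A F K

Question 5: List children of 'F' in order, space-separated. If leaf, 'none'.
Answer: D K B

Derivation:
Node F's children (from adjacency): D, K, B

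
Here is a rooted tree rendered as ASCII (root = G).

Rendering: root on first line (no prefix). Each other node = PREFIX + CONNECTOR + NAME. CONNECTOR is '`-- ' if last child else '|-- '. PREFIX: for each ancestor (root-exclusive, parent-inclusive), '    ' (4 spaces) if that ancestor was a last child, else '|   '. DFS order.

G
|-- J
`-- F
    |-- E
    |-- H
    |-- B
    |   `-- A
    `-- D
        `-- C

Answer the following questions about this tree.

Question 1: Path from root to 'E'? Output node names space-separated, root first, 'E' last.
Answer: G F E

Derivation:
Walk down from root: G -> F -> E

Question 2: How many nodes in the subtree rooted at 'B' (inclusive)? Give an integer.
Subtree rooted at B contains: A, B
Count = 2

Answer: 2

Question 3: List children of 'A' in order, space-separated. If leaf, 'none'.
Node A's children (from adjacency): (leaf)

Answer: none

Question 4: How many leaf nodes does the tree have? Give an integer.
Answer: 5

Derivation:
Leaves (nodes with no children): A, C, E, H, J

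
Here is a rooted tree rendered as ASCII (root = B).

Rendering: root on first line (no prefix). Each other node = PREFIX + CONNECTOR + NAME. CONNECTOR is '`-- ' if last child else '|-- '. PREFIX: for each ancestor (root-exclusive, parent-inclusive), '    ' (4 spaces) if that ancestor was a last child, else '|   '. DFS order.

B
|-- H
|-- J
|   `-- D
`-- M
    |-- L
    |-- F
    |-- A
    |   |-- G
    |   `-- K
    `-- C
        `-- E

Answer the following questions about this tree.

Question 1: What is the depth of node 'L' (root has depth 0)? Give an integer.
Answer: 2

Derivation:
Path from root to L: B -> M -> L
Depth = number of edges = 2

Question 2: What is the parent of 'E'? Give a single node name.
Scan adjacency: E appears as child of C

Answer: C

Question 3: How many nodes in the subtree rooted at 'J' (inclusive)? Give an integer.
Answer: 2

Derivation:
Subtree rooted at J contains: D, J
Count = 2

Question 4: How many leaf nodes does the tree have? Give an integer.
Leaves (nodes with no children): D, E, F, G, H, K, L

Answer: 7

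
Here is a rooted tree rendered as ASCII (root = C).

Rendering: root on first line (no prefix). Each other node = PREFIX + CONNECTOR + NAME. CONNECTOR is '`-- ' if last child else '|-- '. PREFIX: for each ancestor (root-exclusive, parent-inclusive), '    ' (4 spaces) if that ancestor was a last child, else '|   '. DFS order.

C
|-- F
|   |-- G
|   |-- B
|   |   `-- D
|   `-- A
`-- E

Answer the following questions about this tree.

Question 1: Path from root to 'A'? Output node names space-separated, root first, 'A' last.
Walk down from root: C -> F -> A

Answer: C F A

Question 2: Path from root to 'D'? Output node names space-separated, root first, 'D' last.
Answer: C F B D

Derivation:
Walk down from root: C -> F -> B -> D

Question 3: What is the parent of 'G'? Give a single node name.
Scan adjacency: G appears as child of F

Answer: F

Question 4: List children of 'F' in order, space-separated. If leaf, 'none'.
Node F's children (from adjacency): G, B, A

Answer: G B A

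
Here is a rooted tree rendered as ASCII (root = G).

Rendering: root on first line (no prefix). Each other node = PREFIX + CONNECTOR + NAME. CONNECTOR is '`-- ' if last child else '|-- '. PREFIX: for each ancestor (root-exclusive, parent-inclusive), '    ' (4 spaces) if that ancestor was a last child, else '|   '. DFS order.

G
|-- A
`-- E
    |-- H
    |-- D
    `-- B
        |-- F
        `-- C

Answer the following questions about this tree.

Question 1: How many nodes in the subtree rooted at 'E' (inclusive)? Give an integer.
Subtree rooted at E contains: B, C, D, E, F, H
Count = 6

Answer: 6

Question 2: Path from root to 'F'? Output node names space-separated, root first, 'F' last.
Answer: G E B F

Derivation:
Walk down from root: G -> E -> B -> F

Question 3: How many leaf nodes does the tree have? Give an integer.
Leaves (nodes with no children): A, C, D, F, H

Answer: 5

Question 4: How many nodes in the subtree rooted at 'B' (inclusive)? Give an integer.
Subtree rooted at B contains: B, C, F
Count = 3

Answer: 3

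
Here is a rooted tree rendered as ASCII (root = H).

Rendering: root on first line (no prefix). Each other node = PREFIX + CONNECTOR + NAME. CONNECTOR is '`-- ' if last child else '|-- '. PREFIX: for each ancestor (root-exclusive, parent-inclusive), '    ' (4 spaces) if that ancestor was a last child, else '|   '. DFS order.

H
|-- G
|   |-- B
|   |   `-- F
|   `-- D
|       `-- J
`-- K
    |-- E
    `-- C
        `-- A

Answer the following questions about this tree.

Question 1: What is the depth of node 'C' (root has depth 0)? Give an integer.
Path from root to C: H -> K -> C
Depth = number of edges = 2

Answer: 2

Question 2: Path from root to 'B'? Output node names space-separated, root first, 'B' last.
Answer: H G B

Derivation:
Walk down from root: H -> G -> B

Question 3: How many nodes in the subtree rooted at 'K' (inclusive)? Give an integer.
Subtree rooted at K contains: A, C, E, K
Count = 4

Answer: 4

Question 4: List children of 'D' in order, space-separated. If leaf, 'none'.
Node D's children (from adjacency): J

Answer: J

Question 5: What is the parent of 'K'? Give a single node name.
Scan adjacency: K appears as child of H

Answer: H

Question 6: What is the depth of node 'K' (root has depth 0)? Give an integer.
Answer: 1

Derivation:
Path from root to K: H -> K
Depth = number of edges = 1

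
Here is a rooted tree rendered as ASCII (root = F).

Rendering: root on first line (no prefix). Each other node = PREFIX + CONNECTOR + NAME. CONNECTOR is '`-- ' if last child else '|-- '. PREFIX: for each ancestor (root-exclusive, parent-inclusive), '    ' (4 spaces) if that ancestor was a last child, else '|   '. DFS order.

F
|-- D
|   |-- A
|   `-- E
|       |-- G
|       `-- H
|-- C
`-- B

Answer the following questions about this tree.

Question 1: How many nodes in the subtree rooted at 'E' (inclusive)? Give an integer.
Answer: 3

Derivation:
Subtree rooted at E contains: E, G, H
Count = 3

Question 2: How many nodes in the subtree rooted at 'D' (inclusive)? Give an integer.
Answer: 5

Derivation:
Subtree rooted at D contains: A, D, E, G, H
Count = 5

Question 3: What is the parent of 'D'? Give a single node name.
Answer: F

Derivation:
Scan adjacency: D appears as child of F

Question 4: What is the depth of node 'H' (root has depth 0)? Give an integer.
Path from root to H: F -> D -> E -> H
Depth = number of edges = 3

Answer: 3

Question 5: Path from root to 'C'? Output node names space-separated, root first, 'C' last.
Walk down from root: F -> C

Answer: F C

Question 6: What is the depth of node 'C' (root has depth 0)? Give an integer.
Path from root to C: F -> C
Depth = number of edges = 1

Answer: 1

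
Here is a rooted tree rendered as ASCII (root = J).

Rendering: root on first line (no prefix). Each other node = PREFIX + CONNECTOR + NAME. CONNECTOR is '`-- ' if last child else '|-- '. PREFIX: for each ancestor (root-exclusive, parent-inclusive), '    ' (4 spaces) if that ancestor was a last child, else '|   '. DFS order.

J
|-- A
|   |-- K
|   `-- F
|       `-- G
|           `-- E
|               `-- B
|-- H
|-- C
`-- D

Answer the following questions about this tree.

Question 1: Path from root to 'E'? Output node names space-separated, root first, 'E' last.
Answer: J A F G E

Derivation:
Walk down from root: J -> A -> F -> G -> E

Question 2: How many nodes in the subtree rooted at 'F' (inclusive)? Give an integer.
Answer: 4

Derivation:
Subtree rooted at F contains: B, E, F, G
Count = 4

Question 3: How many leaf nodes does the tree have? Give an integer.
Answer: 5

Derivation:
Leaves (nodes with no children): B, C, D, H, K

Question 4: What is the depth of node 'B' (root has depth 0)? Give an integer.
Path from root to B: J -> A -> F -> G -> E -> B
Depth = number of edges = 5

Answer: 5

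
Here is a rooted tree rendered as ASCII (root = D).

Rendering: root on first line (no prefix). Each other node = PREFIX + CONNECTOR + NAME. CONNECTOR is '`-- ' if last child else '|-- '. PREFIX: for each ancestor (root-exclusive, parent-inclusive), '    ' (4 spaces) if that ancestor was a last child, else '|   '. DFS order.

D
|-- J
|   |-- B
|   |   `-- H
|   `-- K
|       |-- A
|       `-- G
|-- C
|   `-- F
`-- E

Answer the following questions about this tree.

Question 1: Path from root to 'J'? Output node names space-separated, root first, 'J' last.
Walk down from root: D -> J

Answer: D J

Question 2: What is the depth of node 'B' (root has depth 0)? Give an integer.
Answer: 2

Derivation:
Path from root to B: D -> J -> B
Depth = number of edges = 2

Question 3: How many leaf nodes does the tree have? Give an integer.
Answer: 5

Derivation:
Leaves (nodes with no children): A, E, F, G, H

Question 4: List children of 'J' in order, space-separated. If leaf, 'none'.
Answer: B K

Derivation:
Node J's children (from adjacency): B, K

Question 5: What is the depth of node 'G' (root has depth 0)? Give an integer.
Answer: 3

Derivation:
Path from root to G: D -> J -> K -> G
Depth = number of edges = 3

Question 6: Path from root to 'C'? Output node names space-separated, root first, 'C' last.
Walk down from root: D -> C

Answer: D C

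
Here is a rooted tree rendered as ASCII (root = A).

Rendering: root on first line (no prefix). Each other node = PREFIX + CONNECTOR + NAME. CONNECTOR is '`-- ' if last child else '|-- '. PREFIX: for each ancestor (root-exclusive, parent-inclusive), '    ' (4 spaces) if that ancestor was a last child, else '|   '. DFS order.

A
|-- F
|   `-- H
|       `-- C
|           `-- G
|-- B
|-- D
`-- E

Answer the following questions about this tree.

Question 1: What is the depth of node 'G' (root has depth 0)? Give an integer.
Answer: 4

Derivation:
Path from root to G: A -> F -> H -> C -> G
Depth = number of edges = 4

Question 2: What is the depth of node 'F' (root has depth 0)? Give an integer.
Answer: 1

Derivation:
Path from root to F: A -> F
Depth = number of edges = 1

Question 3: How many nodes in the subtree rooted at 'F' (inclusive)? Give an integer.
Answer: 4

Derivation:
Subtree rooted at F contains: C, F, G, H
Count = 4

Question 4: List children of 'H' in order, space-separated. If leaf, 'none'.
Answer: C

Derivation:
Node H's children (from adjacency): C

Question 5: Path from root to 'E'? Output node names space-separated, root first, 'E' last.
Walk down from root: A -> E

Answer: A E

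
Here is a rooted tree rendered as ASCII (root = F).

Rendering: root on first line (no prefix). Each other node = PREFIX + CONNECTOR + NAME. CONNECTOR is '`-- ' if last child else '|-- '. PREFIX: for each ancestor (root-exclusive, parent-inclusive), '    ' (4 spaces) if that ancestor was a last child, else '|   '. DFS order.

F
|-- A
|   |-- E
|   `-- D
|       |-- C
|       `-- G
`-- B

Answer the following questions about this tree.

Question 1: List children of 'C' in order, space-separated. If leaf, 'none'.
Answer: none

Derivation:
Node C's children (from adjacency): (leaf)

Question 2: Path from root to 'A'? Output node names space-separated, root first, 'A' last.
Walk down from root: F -> A

Answer: F A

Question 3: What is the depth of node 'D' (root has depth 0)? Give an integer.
Path from root to D: F -> A -> D
Depth = number of edges = 2

Answer: 2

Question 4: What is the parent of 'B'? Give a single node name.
Answer: F

Derivation:
Scan adjacency: B appears as child of F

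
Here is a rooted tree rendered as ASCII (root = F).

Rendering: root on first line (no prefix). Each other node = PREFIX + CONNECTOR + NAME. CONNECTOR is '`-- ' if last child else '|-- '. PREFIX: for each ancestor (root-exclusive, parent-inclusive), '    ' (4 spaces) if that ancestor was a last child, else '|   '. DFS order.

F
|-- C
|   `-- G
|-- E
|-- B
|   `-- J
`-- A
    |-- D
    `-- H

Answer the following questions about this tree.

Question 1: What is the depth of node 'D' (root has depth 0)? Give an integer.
Answer: 2

Derivation:
Path from root to D: F -> A -> D
Depth = number of edges = 2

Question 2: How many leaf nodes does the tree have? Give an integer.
Answer: 5

Derivation:
Leaves (nodes with no children): D, E, G, H, J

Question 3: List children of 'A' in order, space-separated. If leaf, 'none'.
Answer: D H

Derivation:
Node A's children (from adjacency): D, H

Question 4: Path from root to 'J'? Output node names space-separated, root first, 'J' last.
Answer: F B J

Derivation:
Walk down from root: F -> B -> J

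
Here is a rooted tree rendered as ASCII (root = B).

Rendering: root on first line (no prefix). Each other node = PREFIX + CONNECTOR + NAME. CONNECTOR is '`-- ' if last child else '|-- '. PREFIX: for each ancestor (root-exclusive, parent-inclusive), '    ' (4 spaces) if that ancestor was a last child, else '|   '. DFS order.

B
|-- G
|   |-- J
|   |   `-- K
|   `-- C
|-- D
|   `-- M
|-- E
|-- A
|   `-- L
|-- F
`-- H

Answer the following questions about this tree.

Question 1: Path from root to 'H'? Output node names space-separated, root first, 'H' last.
Answer: B H

Derivation:
Walk down from root: B -> H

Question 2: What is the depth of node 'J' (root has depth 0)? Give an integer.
Answer: 2

Derivation:
Path from root to J: B -> G -> J
Depth = number of edges = 2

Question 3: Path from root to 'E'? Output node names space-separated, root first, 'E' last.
Walk down from root: B -> E

Answer: B E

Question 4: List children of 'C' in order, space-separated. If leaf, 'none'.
Node C's children (from adjacency): (leaf)

Answer: none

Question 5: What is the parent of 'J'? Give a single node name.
Scan adjacency: J appears as child of G

Answer: G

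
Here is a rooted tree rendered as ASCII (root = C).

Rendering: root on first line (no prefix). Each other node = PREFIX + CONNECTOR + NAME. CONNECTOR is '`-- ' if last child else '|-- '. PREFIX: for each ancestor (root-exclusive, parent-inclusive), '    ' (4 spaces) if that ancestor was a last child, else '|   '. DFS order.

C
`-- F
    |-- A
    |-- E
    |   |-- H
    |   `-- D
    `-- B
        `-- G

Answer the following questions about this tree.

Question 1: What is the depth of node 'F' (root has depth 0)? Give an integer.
Path from root to F: C -> F
Depth = number of edges = 1

Answer: 1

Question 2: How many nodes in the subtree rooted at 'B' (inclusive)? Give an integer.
Subtree rooted at B contains: B, G
Count = 2

Answer: 2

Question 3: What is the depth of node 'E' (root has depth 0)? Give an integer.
Answer: 2

Derivation:
Path from root to E: C -> F -> E
Depth = number of edges = 2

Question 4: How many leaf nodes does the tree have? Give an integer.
Answer: 4

Derivation:
Leaves (nodes with no children): A, D, G, H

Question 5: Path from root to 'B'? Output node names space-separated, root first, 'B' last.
Answer: C F B

Derivation:
Walk down from root: C -> F -> B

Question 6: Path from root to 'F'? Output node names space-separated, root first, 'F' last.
Answer: C F

Derivation:
Walk down from root: C -> F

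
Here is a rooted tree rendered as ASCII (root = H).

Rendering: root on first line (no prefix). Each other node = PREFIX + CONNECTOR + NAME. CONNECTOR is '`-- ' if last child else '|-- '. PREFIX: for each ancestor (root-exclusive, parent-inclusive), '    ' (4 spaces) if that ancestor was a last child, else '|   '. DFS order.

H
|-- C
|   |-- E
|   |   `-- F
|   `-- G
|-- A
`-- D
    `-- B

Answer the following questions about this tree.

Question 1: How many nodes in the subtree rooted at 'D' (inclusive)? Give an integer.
Answer: 2

Derivation:
Subtree rooted at D contains: B, D
Count = 2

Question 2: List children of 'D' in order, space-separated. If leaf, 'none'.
Node D's children (from adjacency): B

Answer: B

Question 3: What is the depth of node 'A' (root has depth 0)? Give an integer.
Path from root to A: H -> A
Depth = number of edges = 1

Answer: 1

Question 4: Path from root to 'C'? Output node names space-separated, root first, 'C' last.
Walk down from root: H -> C

Answer: H C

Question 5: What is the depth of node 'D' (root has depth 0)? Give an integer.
Path from root to D: H -> D
Depth = number of edges = 1

Answer: 1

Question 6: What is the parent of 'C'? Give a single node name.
Scan adjacency: C appears as child of H

Answer: H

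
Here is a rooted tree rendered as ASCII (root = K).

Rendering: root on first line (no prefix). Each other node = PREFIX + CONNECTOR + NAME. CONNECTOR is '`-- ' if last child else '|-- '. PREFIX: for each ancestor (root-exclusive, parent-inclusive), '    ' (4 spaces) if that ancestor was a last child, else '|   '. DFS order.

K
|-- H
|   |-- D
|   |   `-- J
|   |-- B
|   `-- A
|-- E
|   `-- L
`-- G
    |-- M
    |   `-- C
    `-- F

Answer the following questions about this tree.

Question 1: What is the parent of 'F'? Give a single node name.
Scan adjacency: F appears as child of G

Answer: G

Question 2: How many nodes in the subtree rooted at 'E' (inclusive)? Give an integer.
Subtree rooted at E contains: E, L
Count = 2

Answer: 2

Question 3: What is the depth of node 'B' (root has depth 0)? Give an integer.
Answer: 2

Derivation:
Path from root to B: K -> H -> B
Depth = number of edges = 2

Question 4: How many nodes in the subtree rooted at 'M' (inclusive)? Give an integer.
Subtree rooted at M contains: C, M
Count = 2

Answer: 2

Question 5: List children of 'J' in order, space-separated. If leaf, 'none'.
Answer: none

Derivation:
Node J's children (from adjacency): (leaf)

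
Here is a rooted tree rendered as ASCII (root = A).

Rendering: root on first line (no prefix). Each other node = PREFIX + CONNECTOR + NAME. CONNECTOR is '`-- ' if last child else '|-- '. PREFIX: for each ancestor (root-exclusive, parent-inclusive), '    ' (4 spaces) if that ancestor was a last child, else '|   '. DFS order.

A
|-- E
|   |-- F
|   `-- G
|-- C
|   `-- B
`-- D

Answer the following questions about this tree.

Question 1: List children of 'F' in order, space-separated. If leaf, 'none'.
Node F's children (from adjacency): (leaf)

Answer: none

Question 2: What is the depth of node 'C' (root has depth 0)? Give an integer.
Answer: 1

Derivation:
Path from root to C: A -> C
Depth = number of edges = 1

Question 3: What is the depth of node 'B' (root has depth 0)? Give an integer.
Path from root to B: A -> C -> B
Depth = number of edges = 2

Answer: 2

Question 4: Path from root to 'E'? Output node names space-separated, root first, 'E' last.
Answer: A E

Derivation:
Walk down from root: A -> E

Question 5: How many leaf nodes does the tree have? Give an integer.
Answer: 4

Derivation:
Leaves (nodes with no children): B, D, F, G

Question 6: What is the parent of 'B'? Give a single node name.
Scan adjacency: B appears as child of C

Answer: C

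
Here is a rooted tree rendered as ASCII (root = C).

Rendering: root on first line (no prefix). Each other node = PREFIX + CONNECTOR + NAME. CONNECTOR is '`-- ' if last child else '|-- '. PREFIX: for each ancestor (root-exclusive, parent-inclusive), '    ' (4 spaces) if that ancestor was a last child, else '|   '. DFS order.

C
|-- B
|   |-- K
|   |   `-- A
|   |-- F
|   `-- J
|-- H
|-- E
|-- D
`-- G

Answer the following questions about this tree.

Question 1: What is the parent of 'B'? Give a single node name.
Answer: C

Derivation:
Scan adjacency: B appears as child of C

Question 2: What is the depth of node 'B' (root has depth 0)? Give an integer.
Path from root to B: C -> B
Depth = number of edges = 1

Answer: 1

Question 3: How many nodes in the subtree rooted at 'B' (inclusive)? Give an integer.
Subtree rooted at B contains: A, B, F, J, K
Count = 5

Answer: 5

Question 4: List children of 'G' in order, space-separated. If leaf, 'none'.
Answer: none

Derivation:
Node G's children (from adjacency): (leaf)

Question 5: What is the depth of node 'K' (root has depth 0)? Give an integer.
Path from root to K: C -> B -> K
Depth = number of edges = 2

Answer: 2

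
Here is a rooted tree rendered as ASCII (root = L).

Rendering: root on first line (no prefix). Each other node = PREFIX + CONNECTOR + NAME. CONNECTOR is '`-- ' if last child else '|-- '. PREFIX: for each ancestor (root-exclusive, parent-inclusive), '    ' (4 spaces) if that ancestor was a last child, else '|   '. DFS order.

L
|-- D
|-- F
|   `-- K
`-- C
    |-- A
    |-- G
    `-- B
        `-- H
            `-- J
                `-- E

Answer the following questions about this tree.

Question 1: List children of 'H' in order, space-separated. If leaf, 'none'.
Node H's children (from adjacency): J

Answer: J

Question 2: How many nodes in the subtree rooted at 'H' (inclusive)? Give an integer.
Subtree rooted at H contains: E, H, J
Count = 3

Answer: 3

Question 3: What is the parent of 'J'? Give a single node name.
Answer: H

Derivation:
Scan adjacency: J appears as child of H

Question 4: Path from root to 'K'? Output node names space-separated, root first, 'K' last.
Answer: L F K

Derivation:
Walk down from root: L -> F -> K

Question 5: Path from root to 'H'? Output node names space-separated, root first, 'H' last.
Answer: L C B H

Derivation:
Walk down from root: L -> C -> B -> H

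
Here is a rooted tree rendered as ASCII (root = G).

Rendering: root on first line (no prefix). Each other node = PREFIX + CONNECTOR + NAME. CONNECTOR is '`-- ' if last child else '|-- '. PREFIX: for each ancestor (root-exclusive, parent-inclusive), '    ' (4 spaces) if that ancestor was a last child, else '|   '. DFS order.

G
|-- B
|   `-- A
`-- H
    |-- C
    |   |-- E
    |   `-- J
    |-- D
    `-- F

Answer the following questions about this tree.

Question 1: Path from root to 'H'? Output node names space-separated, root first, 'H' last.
Answer: G H

Derivation:
Walk down from root: G -> H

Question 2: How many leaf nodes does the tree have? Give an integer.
Answer: 5

Derivation:
Leaves (nodes with no children): A, D, E, F, J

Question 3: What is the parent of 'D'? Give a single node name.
Scan adjacency: D appears as child of H

Answer: H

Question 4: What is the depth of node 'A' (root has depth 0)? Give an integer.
Answer: 2

Derivation:
Path from root to A: G -> B -> A
Depth = number of edges = 2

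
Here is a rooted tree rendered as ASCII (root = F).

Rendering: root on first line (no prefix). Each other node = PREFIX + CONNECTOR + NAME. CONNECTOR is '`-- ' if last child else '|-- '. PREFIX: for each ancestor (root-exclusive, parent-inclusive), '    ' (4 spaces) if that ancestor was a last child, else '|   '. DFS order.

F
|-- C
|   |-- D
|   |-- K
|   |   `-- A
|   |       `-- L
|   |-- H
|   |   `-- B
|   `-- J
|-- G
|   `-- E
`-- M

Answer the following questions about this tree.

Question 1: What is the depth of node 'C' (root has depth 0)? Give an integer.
Answer: 1

Derivation:
Path from root to C: F -> C
Depth = number of edges = 1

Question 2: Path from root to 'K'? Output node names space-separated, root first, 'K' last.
Walk down from root: F -> C -> K

Answer: F C K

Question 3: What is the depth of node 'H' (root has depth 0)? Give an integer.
Path from root to H: F -> C -> H
Depth = number of edges = 2

Answer: 2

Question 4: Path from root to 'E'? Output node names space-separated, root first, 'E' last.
Answer: F G E

Derivation:
Walk down from root: F -> G -> E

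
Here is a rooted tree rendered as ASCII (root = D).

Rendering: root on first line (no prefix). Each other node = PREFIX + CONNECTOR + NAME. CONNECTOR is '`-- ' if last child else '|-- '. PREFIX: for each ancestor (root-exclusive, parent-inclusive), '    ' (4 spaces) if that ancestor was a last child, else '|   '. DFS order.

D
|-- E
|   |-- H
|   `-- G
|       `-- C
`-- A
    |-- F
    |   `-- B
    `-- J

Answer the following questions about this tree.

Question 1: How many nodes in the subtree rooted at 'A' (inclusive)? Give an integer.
Subtree rooted at A contains: A, B, F, J
Count = 4

Answer: 4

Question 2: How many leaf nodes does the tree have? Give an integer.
Answer: 4

Derivation:
Leaves (nodes with no children): B, C, H, J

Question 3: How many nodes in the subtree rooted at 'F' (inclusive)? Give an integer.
Subtree rooted at F contains: B, F
Count = 2

Answer: 2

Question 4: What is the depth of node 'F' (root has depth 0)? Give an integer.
Answer: 2

Derivation:
Path from root to F: D -> A -> F
Depth = number of edges = 2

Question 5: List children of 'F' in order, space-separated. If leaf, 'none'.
Node F's children (from adjacency): B

Answer: B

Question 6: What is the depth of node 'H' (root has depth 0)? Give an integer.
Path from root to H: D -> E -> H
Depth = number of edges = 2

Answer: 2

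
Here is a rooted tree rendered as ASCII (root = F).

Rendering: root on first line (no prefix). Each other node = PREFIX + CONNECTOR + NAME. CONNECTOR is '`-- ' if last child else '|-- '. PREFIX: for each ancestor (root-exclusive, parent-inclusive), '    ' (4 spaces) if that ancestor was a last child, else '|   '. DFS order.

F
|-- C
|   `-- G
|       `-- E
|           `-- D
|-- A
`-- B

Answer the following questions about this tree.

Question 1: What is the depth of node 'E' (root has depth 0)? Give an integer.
Path from root to E: F -> C -> G -> E
Depth = number of edges = 3

Answer: 3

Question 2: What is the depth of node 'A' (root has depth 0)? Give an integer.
Answer: 1

Derivation:
Path from root to A: F -> A
Depth = number of edges = 1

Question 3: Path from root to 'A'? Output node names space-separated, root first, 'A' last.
Answer: F A

Derivation:
Walk down from root: F -> A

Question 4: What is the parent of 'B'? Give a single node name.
Scan adjacency: B appears as child of F

Answer: F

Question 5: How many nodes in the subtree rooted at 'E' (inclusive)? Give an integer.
Answer: 2

Derivation:
Subtree rooted at E contains: D, E
Count = 2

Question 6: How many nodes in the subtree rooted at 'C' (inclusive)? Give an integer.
Answer: 4

Derivation:
Subtree rooted at C contains: C, D, E, G
Count = 4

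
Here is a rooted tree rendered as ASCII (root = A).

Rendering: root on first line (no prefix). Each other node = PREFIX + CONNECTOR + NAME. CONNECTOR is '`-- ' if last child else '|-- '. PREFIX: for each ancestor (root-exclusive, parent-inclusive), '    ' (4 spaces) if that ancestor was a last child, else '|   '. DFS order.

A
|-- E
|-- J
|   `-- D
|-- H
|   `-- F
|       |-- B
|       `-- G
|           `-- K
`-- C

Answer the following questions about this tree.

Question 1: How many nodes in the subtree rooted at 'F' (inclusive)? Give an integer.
Subtree rooted at F contains: B, F, G, K
Count = 4

Answer: 4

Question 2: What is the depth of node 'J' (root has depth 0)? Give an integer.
Path from root to J: A -> J
Depth = number of edges = 1

Answer: 1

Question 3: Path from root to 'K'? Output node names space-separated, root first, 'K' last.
Answer: A H F G K

Derivation:
Walk down from root: A -> H -> F -> G -> K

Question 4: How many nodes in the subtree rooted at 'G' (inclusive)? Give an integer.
Subtree rooted at G contains: G, K
Count = 2

Answer: 2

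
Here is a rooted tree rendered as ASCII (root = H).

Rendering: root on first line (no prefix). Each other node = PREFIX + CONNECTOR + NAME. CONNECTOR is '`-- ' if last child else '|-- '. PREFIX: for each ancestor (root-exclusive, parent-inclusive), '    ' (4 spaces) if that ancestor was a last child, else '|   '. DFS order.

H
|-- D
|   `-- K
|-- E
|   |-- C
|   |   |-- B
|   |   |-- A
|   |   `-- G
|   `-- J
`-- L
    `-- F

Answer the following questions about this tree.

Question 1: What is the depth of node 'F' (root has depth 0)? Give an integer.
Answer: 2

Derivation:
Path from root to F: H -> L -> F
Depth = number of edges = 2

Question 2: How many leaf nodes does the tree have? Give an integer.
Leaves (nodes with no children): A, B, F, G, J, K

Answer: 6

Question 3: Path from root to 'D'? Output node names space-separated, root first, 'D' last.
Answer: H D

Derivation:
Walk down from root: H -> D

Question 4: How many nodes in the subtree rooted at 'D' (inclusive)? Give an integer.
Subtree rooted at D contains: D, K
Count = 2

Answer: 2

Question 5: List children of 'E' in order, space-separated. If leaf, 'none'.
Node E's children (from adjacency): C, J

Answer: C J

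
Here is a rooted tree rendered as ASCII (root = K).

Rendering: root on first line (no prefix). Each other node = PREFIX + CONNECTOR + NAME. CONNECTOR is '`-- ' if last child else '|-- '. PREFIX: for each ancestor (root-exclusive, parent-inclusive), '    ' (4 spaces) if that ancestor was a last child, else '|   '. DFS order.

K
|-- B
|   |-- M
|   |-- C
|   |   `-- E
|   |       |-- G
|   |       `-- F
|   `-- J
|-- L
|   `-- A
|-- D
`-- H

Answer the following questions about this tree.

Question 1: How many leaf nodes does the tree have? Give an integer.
Leaves (nodes with no children): A, D, F, G, H, J, M

Answer: 7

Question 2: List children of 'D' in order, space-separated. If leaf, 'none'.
Node D's children (from adjacency): (leaf)

Answer: none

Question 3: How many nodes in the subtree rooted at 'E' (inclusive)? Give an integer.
Answer: 3

Derivation:
Subtree rooted at E contains: E, F, G
Count = 3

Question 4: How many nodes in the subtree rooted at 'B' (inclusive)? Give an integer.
Subtree rooted at B contains: B, C, E, F, G, J, M
Count = 7

Answer: 7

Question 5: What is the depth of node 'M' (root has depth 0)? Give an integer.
Answer: 2

Derivation:
Path from root to M: K -> B -> M
Depth = number of edges = 2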